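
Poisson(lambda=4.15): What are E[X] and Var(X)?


E[X] = Var(X) = lambda = 4.15

4.15, 4.15


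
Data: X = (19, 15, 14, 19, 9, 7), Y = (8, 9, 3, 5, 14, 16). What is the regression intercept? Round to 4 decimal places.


a = ybar - b*xbar, where b = sum((xi-xbar)(yi-ybar)) / sum((xi-xbar)^2)
n = 6, xbar = 83/6 ≈ 13.833333, ybar = 55/6 ≈ 9.166667
Sxy = sum((xi-xbar)(yi-ybar)) = -593/6 ≈ -98.833333
Sxx = sum((xi-xbar)^2) = 749/6 ≈ 124.833333
b = Sxy / Sxx = -593/749 ≈ -0.791722
a = 9.166667 - (-0.791722) * 13.833333 = 15069/749 ≈ 20.118825

20.1188


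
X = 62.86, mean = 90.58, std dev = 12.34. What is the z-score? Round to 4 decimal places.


z = (X - mu) / sigma
X - mu = 62.86 - 90.58 = -27.72
z = -27.72 / 12.34 = -1386/617 ≈ -2.246353

-2.2464


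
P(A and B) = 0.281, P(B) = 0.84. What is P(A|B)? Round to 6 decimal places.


P(A|B) = P(A and B) / P(B) = 0.281 / 0.84 = 281/840 ≈ 0.33452381

0.334524


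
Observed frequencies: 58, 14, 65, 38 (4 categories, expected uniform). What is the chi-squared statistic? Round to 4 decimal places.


chi2 = sum((O-E)^2/E), E = total/4
total = 175, E = 175/4 = 43.75
(58 - 43.75)^2 / 43.75 = 203.0625 / 43.75 = 3249/700 ≈ 4.641429
(14 - 43.75)^2 / 43.75 = 885.0625 / 43.75 = 20.23
(65 - 43.75)^2 / 43.75 = 451.5625 / 43.75 = 289/28 ≈ 10.321429
(38 - 43.75)^2 / 43.75 = 33.0625 / 43.75 = 529/700 ≈ 0.755714
chi2 = 6291/175 ≈ 35.948571

35.9486


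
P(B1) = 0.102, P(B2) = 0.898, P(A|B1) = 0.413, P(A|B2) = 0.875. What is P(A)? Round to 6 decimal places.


P(A) = P(A|B1)*P(B1) + P(A|B2)*P(B2)
P(A|B1)*P(B1) = 0.413 * 0.102 = 0.042126
P(A|B2)*P(B2) = 0.875 * 0.898 = 0.78575
P(A) = 0.042126 + 0.78575 = 0.827876

0.827876


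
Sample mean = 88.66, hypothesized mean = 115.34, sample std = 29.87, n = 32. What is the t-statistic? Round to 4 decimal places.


t = (xbar - mu0) / (s/sqrt(n))
xbar - mu0 = 88.66 - 115.34 = -26.68
sqrt(32) ≈ 5.65685425
s/sqrt(n) = 29.87 / 5.65685425 ≈ 5.28031989
t = -26.68 / 5.28031989 ≈ -5.052724

-5.0527


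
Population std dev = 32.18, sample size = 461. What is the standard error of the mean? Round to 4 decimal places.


SE = sigma / sqrt(n)
sqrt(461) ≈ 21.470911
SE = 32.18 / 21.470911 ≈ 1.498772

1.4988


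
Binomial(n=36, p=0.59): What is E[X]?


E[X] = n*p = 36 * 0.59 = 21.24

21.24


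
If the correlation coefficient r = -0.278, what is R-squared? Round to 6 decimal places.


R^2 = r^2 = (-0.278)^2 = 0.077284

0.077284


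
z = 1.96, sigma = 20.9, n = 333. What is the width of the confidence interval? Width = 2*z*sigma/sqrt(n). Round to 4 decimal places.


width = 2*z*sigma/sqrt(n)
2*z*sigma = 2 * 1.96 * 20.9 = 81.928
sqrt(333) ≈ 18.248288
width = 81.928 / 18.248288 ≈ 4.489627

4.4896


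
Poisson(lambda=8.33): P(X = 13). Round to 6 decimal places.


P = e^(-lam) * lam^k / k!
e^(-8.33) ≈ 0.0002411720
lam^k = 8.33^13 ≈ 929790315366.023556
k! = 13! = 6227020800
P = 0.0002411720 * 929790315366.023556 / 6227020800 ≈ 0.036011

0.036011


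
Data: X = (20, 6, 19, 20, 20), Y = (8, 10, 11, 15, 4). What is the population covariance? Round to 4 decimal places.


Cov = (1/n)*sum((xi-xbar)(yi-ybar))
n = 5, xbar = 85/5 = 17, ybar = 48/5 = 9.6
sum((xi-xbar)(yi-ybar)) = -7
Cov = -7 / 5 = -1.4

-1.4000


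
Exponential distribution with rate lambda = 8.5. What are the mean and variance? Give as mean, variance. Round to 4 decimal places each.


mean = 1/lam, var = 1/lam^2
mean = 1 / 8.5 = 2/17 ≈ 0.117647
lam^2 = 8.5^2 = 72.25
var = 1 / 72.25 = 4/289 ≈ 0.013841

0.1176, 0.0138


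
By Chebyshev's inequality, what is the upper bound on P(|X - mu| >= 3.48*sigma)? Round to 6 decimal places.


P <= 1/k^2
k^2 = 3.48^2 = 12.1104
1/k^2 = 1 / 12.1104 = 625/7569 ≈ 0.08257366

0.082574


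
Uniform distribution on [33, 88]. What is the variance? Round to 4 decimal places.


Var = (b-a)^2 / 12
(b-a)^2 = (88 - 33)^2 = 3025
Var = 3025/12 ≈ 252.083333

252.0833


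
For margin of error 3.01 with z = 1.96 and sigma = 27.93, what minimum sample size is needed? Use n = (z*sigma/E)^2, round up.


z*sigma/E = 1.96 * 27.93 / 3.01 = 19551/1075 ≈ 18.186977
(z*sigma/E)^2 ≈ 330.766123
round up: n = 331

331


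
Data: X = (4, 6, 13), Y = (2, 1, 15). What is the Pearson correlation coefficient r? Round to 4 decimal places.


r = sum((xi-xbar)(yi-ybar)) / sqrt(sum((xi-xbar)^2) * sum((yi-ybar)^2))
n = 3, xbar = 23/3 ≈ 7.666667, ybar = 18/3 = 6
Sxy = sum((xi-xbar)(yi-ybar)) = 71
Sxx = sum((xi-xbar)^2) = 134/3 ≈ 44.666667
Syy = sum((yi-ybar)^2) = 122
sqrt(Sxx*Syy) ≈ 73.819600
r = Sxy / sqrt(Sxx*Syy) = 71 / 73.819600 ≈ 0.961804

0.9618


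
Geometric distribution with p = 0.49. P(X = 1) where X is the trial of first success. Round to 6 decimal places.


P = (1-p)^(k-1) * p
(1-p)^(k-1) = 0.51^0 = 1
P = 1 * 0.49 = 0.49

0.490000


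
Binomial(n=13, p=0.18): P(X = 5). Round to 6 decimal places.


P = C(n,k) * p^k * (1-p)^(n-k)
C(13,5) = 1287
p^k = 0.18^5 = 0.0001889568
(1-p)^(n-k) = 0.82^8 ≈ 0.2044141
P = 1287 * 0.0001889568 * 0.2044141 ≈ 0.049711

0.049711


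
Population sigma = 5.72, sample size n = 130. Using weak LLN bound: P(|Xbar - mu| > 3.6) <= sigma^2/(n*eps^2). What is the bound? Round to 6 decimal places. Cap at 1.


bound = min(1, sigma^2/(n*eps^2))
sigma^2 = 5.72^2 = 32.7184
n*eps^2 = 130 * 3.6^2 = 130 * 12.96 = 1684.8
sigma^2/(n*eps^2) = 32.7184 / 1684.8 ≈ 0.01941975

0.019420


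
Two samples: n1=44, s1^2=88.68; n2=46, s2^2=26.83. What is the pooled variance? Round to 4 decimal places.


sp^2 = ((n1-1)*s1^2 + (n2-1)*s2^2)/(n1+n2-2)
(n1-1)*s1^2 = 43 * 88.68 = 3813.24
(n2-1)*s2^2 = 45 * 26.83 = 1207.35
numerator = 3813.24 + 1207.35 = 5020.59
n1+n2-2 = 88
sp^2 = 5020.59 / 88 = 502059/8800 ≈ 57.052159

57.0522


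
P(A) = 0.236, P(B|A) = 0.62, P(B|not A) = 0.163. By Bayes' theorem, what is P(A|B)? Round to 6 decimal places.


P(A|B) = P(B|A)*P(A) / P(B), P(B) = P(B|A)*P(A) + P(B|not A)*P(not A)
P(B|A)*P(A) = 0.62 * 0.236 = 0.14632
P(B|not A)*P(not A) = 0.163 * 0.764 = 0.124532
P(B) = 0.14632 + 0.124532 = 0.270852
P(A|B) = 0.14632 / 0.270852 ≈ 0.54022123

0.540221


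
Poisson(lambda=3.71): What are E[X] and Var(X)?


E[X] = Var(X) = lambda = 3.71

3.71, 3.71


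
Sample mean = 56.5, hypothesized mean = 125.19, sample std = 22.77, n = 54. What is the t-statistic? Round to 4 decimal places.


t = (xbar - mu0) / (s/sqrt(n))
xbar - mu0 = 56.5 - 125.19 = -68.69
sqrt(54) ≈ 7.34846923
s/sqrt(n) = 22.77 / 7.34846923 ≈ 3.09860452
t = -68.69 / 3.09860452 ≈ -22.168044

-22.1680


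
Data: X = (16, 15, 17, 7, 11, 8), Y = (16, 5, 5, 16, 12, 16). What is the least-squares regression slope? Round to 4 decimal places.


b = sum((xi-xbar)(yi-ybar)) / sum((xi-xbar)^2)
n = 6, xbar = 74/6 = 37/3 ≈ 12.333333, ybar = 70/6 = 35/3 ≈ 11.666667
Sxy = sum((xi-xbar)(yi-ybar)) = -226/3 ≈ -75.333333
Sxx = sum((xi-xbar)^2) = 274/3 ≈ 91.333333
b = Sxy / Sxx = -113/137 ≈ -0.824818

-0.8248


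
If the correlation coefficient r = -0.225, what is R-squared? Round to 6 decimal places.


R^2 = r^2 = (-0.225)^2 = 0.050625

0.050625


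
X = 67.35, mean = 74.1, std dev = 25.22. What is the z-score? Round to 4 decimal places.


z = (X - mu) / sigma
X - mu = 67.35 - 74.1 = -6.75
z = -6.75 / 25.22 = -675/2522 ≈ -0.267645

-0.2676


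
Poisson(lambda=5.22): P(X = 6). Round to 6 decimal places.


P = e^(-lam) * lam^k / k!
e^(-5.22) ≈ 0.005407329
lam^k = 5.22^6 ≈ 20231.264034
k! = 6! = 720
P = 0.005407329 * 20231.264034 / 720 ≈ 0.151940

0.151940


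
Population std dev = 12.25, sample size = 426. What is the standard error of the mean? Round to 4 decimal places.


SE = sigma / sqrt(n)
sqrt(426) ≈ 20.639767
SE = 12.25 / 20.639767 ≈ 0.593514

0.5935


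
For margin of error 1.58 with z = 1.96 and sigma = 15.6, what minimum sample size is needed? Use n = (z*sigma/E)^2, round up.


z*sigma/E = 1.96 * 15.6 / 1.58 = 7644/395 ≈ 19.351899
(z*sigma/E)^2 ≈ 374.495985
round up: n = 375

375


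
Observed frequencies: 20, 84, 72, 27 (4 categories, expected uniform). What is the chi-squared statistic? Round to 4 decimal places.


chi2 = sum((O-E)^2/E), E = total/4
total = 203, E = 203/4 = 50.75
(20 - 50.75)^2 / 50.75 = 945.5625 / 50.75 = 15129/812 ≈ 18.631773
(84 - 50.75)^2 / 50.75 = 1105.5625 / 50.75 = 2527/116 ≈ 21.784483
(72 - 50.75)^2 / 50.75 = 451.5625 / 50.75 = 7225/812 ≈ 8.897783
(27 - 50.75)^2 / 50.75 = 564.0625 / 50.75 = 9025/812 ≈ 11.114532
chi2 = 423/7 ≈ 60.428571

60.4286


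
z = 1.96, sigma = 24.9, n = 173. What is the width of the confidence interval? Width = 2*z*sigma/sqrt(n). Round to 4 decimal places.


width = 2*z*sigma/sqrt(n)
2*z*sigma = 2 * 1.96 * 24.9 = 97.608
sqrt(173) ≈ 13.152946
width = 97.608 / 13.152946 ≈ 7.420999

7.4210


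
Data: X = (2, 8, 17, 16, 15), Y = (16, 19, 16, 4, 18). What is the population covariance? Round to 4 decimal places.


Cov = (1/n)*sum((xi-xbar)(yi-ybar))
n = 5, xbar = 58/5 = 11.6, ybar = 73/5 = 14.6
sum((xi-xbar)(yi-ybar)) = -56.8
Cov = -56.8 / 5 = -11.36

-11.3600


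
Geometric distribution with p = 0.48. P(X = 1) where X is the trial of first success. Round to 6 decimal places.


P = (1-p)^(k-1) * p
(1-p)^(k-1) = 0.52^0 = 1
P = 1 * 0.48 = 0.48

0.480000


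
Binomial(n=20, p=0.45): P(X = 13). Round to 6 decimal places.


P = C(n,k) * p^k * (1-p)^(n-k)
C(20,13) = 77520
p^k = 0.45^13 ≈ 0.00003102864
(1-p)^(n-k) = 0.55^7 ≈ 0.01522435
P = 77520 * 0.00003102864 * 0.01522435 ≈ 0.036620

0.036620


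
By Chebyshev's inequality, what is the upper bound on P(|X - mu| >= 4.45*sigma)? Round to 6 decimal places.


P <= 1/k^2
k^2 = 4.45^2 = 19.8025
1/k^2 = 1 / 19.8025 = 400/7921 ≈ 0.05049867

0.050499


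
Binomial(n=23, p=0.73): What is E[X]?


E[X] = n*p = 23 * 0.73 = 16.79

16.79


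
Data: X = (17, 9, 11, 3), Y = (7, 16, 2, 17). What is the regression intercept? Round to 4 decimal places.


a = ybar - b*xbar, where b = sum((xi-xbar)(yi-ybar)) / sum((xi-xbar)^2)
n = 4, xbar = 40/4 = 10, ybar = 42/4 = 10.5
Sxy = sum((xi-xbar)(yi-ybar)) = -84
Sxx = sum((xi-xbar)^2) = 100
b = Sxy / Sxx = -0.84
a = 10.5 - (-0.84) * 10 = 18.9

18.9000


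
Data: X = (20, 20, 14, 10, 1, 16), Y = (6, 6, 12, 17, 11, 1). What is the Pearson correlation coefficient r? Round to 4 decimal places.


r = sum((xi-xbar)(yi-ybar)) / sqrt(sum((xi-xbar)^2) * sum((yi-ybar)^2))
n = 6, xbar = 81/6 = 13.5, ybar = 53/6 ≈ 8.833333
Sxy = sum((xi-xbar)(yi-ybar)) = -110.5
Sxx = sum((xi-xbar)^2) = 259.5
Syy = sum((yi-ybar)^2) = 953/6 ≈ 158.833333
sqrt(Sxx*Syy) ≈ 203.020319
r = Sxy / sqrt(Sxx*Syy) = -110.5 / 203.020319 ≈ -0.544280

-0.5443


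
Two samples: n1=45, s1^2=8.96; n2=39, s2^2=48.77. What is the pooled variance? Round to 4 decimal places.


sp^2 = ((n1-1)*s1^2 + (n2-1)*s2^2)/(n1+n2-2)
(n1-1)*s1^2 = 44 * 8.96 = 394.24
(n2-1)*s2^2 = 38 * 48.77 = 1853.26
numerator = 394.24 + 1853.26 = 2247.5
n1+n2-2 = 82
sp^2 = 2247.5 / 82 = 4495/164 ≈ 27.408537

27.4085


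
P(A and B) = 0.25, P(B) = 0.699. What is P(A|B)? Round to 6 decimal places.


P(A|B) = P(A and B) / P(B) = 0.25 / 0.699 = 250/699 ≈ 0.35765379

0.357654


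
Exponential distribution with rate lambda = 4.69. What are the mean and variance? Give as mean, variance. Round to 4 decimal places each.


mean = 1/lam, var = 1/lam^2
mean = 1 / 4.69 = 100/469 ≈ 0.213220
lam^2 = 4.69^2 = 21.9961
var = 1 / 21.9961 ≈ 0.045463

0.2132, 0.0455


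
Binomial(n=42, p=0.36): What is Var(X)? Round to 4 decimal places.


Var = n*p*(1-p) = 42 * 0.36 * 0.64 = 9.6768

9.6768


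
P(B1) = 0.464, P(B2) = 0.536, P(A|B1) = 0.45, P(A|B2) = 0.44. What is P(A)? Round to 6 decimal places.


P(A) = P(A|B1)*P(B1) + P(A|B2)*P(B2)
P(A|B1)*P(B1) = 0.45 * 0.464 = 0.2088
P(A|B2)*P(B2) = 0.44 * 0.536 = 0.23584
P(A) = 0.2088 + 0.23584 = 0.44464

0.444640


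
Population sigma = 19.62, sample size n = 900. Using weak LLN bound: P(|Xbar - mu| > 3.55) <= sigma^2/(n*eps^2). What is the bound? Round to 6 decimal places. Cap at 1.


bound = min(1, sigma^2/(n*eps^2))
sigma^2 = 19.62^2 = 384.9444
n*eps^2 = 900 * 3.55^2 = 900 * 12.6025 = 11342.25
sigma^2/(n*eps^2) = 384.9444 / 11342.25 ≈ 0.03393898

0.033939


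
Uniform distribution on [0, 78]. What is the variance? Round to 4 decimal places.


Var = (b-a)^2 / 12
(b-a)^2 = (78 - 0)^2 = 6084
Var = 6084/12 = 507

507.0000


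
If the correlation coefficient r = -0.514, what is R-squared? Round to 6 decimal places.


R^2 = r^2 = (-0.514)^2 = 0.264196

0.264196


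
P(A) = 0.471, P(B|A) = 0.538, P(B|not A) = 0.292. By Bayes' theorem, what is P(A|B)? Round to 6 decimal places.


P(A|B) = P(B|A)*P(A) / P(B), P(B) = P(B|A)*P(A) + P(B|not A)*P(not A)
P(B|A)*P(A) = 0.538 * 0.471 = 0.253398
P(B|not A)*P(not A) = 0.292 * 0.529 = 0.154468
P(B) = 0.253398 + 0.154468 = 0.407866
P(A|B) = 0.253398 / 0.407866 ≈ 0.62127758

0.621278


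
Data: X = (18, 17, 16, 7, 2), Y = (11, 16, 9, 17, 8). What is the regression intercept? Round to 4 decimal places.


a = ybar - b*xbar, where b = sum((xi-xbar)(yi-ybar)) / sum((xi-xbar)^2)
n = 5, xbar = 60/5 = 12, ybar = 61/5 = 12.2
Sxy = sum((xi-xbar)(yi-ybar)) = 17
Sxx = sum((xi-xbar)^2) = 202
b = Sxy / Sxx = 17/202 ≈ 0.084158
a = 12.2 - 0.084158 * 12 = 5651/505 ≈ 11.190099

11.1901


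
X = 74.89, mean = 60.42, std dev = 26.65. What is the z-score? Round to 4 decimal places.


z = (X - mu) / sigma
X - mu = 74.89 - 60.42 = 14.47
z = 14.47 / 26.65 = 1447/2665 ≈ 0.542964

0.5430


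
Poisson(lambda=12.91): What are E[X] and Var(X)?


E[X] = Var(X) = lambda = 12.91

12.91, 12.91


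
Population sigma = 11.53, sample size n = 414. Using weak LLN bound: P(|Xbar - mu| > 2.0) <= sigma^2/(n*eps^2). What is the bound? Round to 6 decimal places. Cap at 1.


bound = min(1, sigma^2/(n*eps^2))
sigma^2 = 11.53^2 = 132.9409
n*eps^2 = 414 * 2.0^2 = 414 * 4 = 1656
sigma^2/(n*eps^2) = 132.9409 / 1656 ≈ 0.08027832

0.080278


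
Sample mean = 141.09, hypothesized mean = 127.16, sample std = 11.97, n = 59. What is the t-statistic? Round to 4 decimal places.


t = (xbar - mu0) / (s/sqrt(n))
xbar - mu0 = 141.09 - 127.16 = 13.93
sqrt(59) ≈ 7.68114575
s/sqrt(n) = 11.97 / 7.68114575 ≈ 1.55836126
t = 13.93 / 1.55836126 ≈ 8.938877

8.9389


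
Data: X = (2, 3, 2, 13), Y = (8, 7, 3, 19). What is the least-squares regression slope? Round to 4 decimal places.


b = sum((xi-xbar)(yi-ybar)) / sum((xi-xbar)^2)
n = 4, xbar = 20/4 = 5, ybar = 37/4 = 9.25
Sxy = sum((xi-xbar)(yi-ybar)) = 105
Sxx = sum((xi-xbar)^2) = 86
b = Sxy / Sxx = 105/86 ≈ 1.220930

1.2209


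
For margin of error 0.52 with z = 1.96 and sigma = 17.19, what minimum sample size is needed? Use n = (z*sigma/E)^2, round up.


z*sigma/E = 1.96 * 17.19 / 0.52 = 84231/1300 ≈ 64.793077
(z*sigma/E)^2 ≈ 4198.142817
round up: n = 4199

4199


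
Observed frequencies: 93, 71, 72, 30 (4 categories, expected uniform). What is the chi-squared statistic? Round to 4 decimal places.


chi2 = sum((O-E)^2/E), E = total/4
total = 266, E = 266/4 = 66.5
(93 - 66.5)^2 / 66.5 = 702.25 / 66.5 = 2809/266 ≈ 10.560150
(71 - 66.5)^2 / 66.5 = 20.25 / 66.5 = 81/266 ≈ 0.304511
(72 - 66.5)^2 / 66.5 = 30.25 / 66.5 = 121/266 ≈ 0.454887
(30 - 66.5)^2 / 66.5 = 1332.25 / 66.5 = 5329/266 ≈ 20.033835
chi2 = 4170/133 ≈ 31.353383

31.3534


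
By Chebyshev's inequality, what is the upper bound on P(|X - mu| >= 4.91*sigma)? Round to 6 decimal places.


P <= 1/k^2
k^2 = 4.91^2 = 24.1081
1/k^2 = 1 / 24.1081 ≈ 0.04147983

0.041480


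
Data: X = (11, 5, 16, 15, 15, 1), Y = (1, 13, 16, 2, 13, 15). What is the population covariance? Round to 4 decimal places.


Cov = (1/n)*sum((xi-xbar)(yi-ybar))
n = 6, xbar = 63/6 = 10.5, ybar = 60/6 = 10
sum((xi-xbar)(yi-ybar)) = -58
Cov = -58 / 6 = -29/3 ≈ -9.666667

-9.6667


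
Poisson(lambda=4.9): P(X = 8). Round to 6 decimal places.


P = e^(-lam) * lam^k / k!
e^(-4.9) ≈ 0.007446583
lam^k = 4.9^8 ≈ 332329.305696
k! = 8! = 40320
P = 0.007446583 * 332329.305696 / 40320 ≈ 0.061377

0.061377


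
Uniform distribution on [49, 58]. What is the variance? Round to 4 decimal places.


Var = (b-a)^2 / 12
(b-a)^2 = (58 - 49)^2 = 81
Var = 81/12 = 6.75

6.7500


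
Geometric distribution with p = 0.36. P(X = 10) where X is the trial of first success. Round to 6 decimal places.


P = (1-p)^(k-1) * p
(1-p)^(k-1) = 0.64^9 ≈ 0.01801440
P = 0.01801440 * 0.36 ≈ 0.006485183

0.006485


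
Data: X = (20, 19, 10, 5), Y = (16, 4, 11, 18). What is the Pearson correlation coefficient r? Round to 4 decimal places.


r = sum((xi-xbar)(yi-ybar)) / sqrt(sum((xi-xbar)^2) * sum((yi-ybar)^2))
n = 4, xbar = 54/4 = 13.5, ybar = 49/4 = 12.25
Sxy = sum((xi-xbar)(yi-ybar)) = -65.5
Sxx = sum((xi-xbar)^2) = 157
Syy = sum((yi-ybar)^2) = 116.75
sqrt(Sxx*Syy) ≈ 135.387407
r = Sxy / sqrt(Sxx*Syy) = -65.5 / 135.387407 ≈ -0.483797

-0.4838


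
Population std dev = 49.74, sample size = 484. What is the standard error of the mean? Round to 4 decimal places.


SE = sigma / sqrt(n)
sqrt(484) = 22
SE = 49.74 / 22 = 2487/1100 ≈ 2.260909

2.2609


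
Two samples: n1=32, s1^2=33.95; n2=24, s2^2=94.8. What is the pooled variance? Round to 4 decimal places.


sp^2 = ((n1-1)*s1^2 + (n2-1)*s2^2)/(n1+n2-2)
(n1-1)*s1^2 = 31 * 33.95 = 1052.45
(n2-1)*s2^2 = 23 * 94.8 = 2180.4
numerator = 1052.45 + 2180.4 = 3232.85
n1+n2-2 = 54
sp^2 = 3232.85 / 54 = 64657/1080 ≈ 59.867593

59.8676


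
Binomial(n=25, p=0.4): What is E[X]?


E[X] = n*p = 25 * 0.4 = 10

10


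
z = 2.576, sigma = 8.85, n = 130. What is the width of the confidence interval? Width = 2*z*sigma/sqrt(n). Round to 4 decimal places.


width = 2*z*sigma/sqrt(n)
2*z*sigma = 2 * 2.576 * 8.85 = 45.5952
sqrt(130) ≈ 11.401754
width = 45.5952 / 11.401754 ≈ 3.998964

3.9990


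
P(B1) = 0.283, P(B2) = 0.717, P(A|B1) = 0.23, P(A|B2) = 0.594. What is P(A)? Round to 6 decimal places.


P(A) = P(A|B1)*P(B1) + P(A|B2)*P(B2)
P(A|B1)*P(B1) = 0.23 * 0.283 = 0.06509
P(A|B2)*P(B2) = 0.594 * 0.717 = 0.425898
P(A) = 0.06509 + 0.425898 = 0.490988

0.490988


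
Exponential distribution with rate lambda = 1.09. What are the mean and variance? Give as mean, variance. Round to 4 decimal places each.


mean = 1/lam, var = 1/lam^2
mean = 1 / 1.09 = 100/109 ≈ 0.917431
lam^2 = 1.09^2 = 1.1881
var = 1 / 1.1881 ≈ 0.841680

0.9174, 0.8417


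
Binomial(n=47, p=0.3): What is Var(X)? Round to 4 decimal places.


Var = n*p*(1-p) = 47 * 0.3 * 0.7 = 9.87

9.8700


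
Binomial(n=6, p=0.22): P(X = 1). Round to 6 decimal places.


P = C(n,k) * p^k * (1-p)^(n-k)
C(6,1) = 6
p^k = 0.22^1 = 0.22
(1-p)^(n-k) = 0.78^5 ≈ 0.2887174
P = 6 * 0.22 * 0.2887174 ≈ 0.381107

0.381107


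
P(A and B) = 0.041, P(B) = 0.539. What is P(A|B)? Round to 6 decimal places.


P(A|B) = P(A and B) / P(B) = 0.041 / 0.539 = 41/539 ≈ 0.07606679

0.076067


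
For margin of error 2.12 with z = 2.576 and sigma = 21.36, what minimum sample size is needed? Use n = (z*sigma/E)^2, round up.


z*sigma/E = 2.576 * 21.36 / 2.12 = 171948/6625 ≈ 25.954415
(z*sigma/E)^2 ≈ 673.631663
round up: n = 674

674


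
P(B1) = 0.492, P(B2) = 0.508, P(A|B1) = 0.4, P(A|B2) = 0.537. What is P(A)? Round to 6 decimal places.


P(A) = P(A|B1)*P(B1) + P(A|B2)*P(B2)
P(A|B1)*P(B1) = 0.4 * 0.492 = 0.1968
P(A|B2)*P(B2) = 0.537 * 0.508 = 0.272796
P(A) = 0.1968 + 0.272796 = 0.469596

0.469596


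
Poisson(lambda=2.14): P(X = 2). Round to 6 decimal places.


P = e^(-lam) * lam^k / k!
e^(-2.14) ≈ 0.1176548
lam^k = 2.14^2 = 4.5796
k! = 2! = 2
P = 0.1176548 * 4.5796 / 2 ≈ 0.269406

0.269406


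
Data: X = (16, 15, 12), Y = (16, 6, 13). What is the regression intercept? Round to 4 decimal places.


a = ybar - b*xbar, where b = sum((xi-xbar)(yi-ybar)) / sum((xi-xbar)^2)
n = 3, xbar = 43/3 ≈ 14.333333, ybar = 35/3 ≈ 11.666667
Sxy = sum((xi-xbar)(yi-ybar)) = 1/3 ≈ 0.333333
Sxx = sum((xi-xbar)^2) = 26/3 ≈ 8.666667
b = Sxy / Sxx = 1/26 ≈ 0.038462
a = 11.666667 - 0.038462 * 14.333333 = 289/26 ≈ 11.115385

11.1154


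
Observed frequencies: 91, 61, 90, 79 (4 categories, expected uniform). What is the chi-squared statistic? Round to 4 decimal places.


chi2 = sum((O-E)^2/E), E = total/4
total = 321, E = 321/4 = 80.25
(91 - 80.25)^2 / 80.25 = 115.5625 / 80.25 = 1849/1284 ≈ 1.440031
(61 - 80.25)^2 / 80.25 = 370.5625 / 80.25 = 5929/1284 ≈ 4.617601
(90 - 80.25)^2 / 80.25 = 95.0625 / 80.25 = 507/428 ≈ 1.184579
(79 - 80.25)^2 / 80.25 = 1.5625 / 80.25 = 25/1284 ≈ 0.019470
chi2 = 777/107 ≈ 7.261682

7.2617


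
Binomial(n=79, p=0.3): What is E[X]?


E[X] = n*p = 79 * 0.3 = 23.7

23.7


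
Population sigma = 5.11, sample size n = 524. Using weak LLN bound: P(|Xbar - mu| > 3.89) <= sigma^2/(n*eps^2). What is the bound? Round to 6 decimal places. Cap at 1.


bound = min(1, sigma^2/(n*eps^2))
sigma^2 = 5.11^2 = 26.1121
n*eps^2 = 524 * 3.89^2 = 524 * 15.1321 = 7929.2204
sigma^2/(n*eps^2) = 26.1121 / 7929.2204 ≈ 0.00329315

0.003293


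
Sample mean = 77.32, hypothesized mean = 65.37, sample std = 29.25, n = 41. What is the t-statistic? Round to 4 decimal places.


t = (xbar - mu0) / (s/sqrt(n))
xbar - mu0 = 77.32 - 65.37 = 11.95
sqrt(41) ≈ 6.40312424
s/sqrt(n) = 29.25 / 6.40312424 ≈ 4.56808254
t = 11.95 / 4.56808254 ≈ 2.615977

2.6160


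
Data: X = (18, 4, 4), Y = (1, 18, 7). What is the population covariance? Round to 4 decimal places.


Cov = (1/n)*sum((xi-xbar)(yi-ybar))
n = 3, xbar = 26/3 ≈ 8.666667, ybar = 26/3 ≈ 8.666667
sum((xi-xbar)(yi-ybar)) = -322/3 ≈ -107.333333
Cov = -107.333333 / 3 = -322/9 ≈ -35.777778

-35.7778


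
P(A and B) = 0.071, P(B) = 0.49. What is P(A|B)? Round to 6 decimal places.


P(A|B) = P(A and B) / P(B) = 0.071 / 0.49 = 71/490 ≈ 0.14489796

0.144898


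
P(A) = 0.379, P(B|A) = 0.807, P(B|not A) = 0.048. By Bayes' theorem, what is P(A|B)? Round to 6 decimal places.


P(A|B) = P(B|A)*P(A) / P(B), P(B) = P(B|A)*P(A) + P(B|not A)*P(not A)
P(B|A)*P(A) = 0.807 * 0.379 = 0.305853
P(B|not A)*P(not A) = 0.048 * 0.621 = 0.029808
P(B) = 0.305853 + 0.029808 = 0.335661
P(A|B) = 0.305853 / 0.335661 ≈ 0.91119612

0.911196


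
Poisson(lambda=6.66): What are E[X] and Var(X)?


E[X] = Var(X) = lambda = 6.66

6.66, 6.66


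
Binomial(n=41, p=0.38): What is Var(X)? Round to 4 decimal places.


Var = n*p*(1-p) = 41 * 0.38 * 0.62 = 9.6596

9.6596


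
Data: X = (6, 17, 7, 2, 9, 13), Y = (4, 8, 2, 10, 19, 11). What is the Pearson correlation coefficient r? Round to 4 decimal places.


r = sum((xi-xbar)(yi-ybar)) / sqrt(sum((xi-xbar)^2) * sum((yi-ybar)^2))
n = 6, xbar = 54/6 = 9, ybar = 54/6 = 9
Sxy = sum((xi-xbar)(yi-ybar)) = 22
Sxx = sum((xi-xbar)^2) = 142
Syy = sum((yi-ybar)^2) = 180
sqrt(Sxx*Syy) ≈ 159.874951
r = Sxy / sqrt(Sxx*Syy) = 22 / 159.874951 ≈ 0.137608

0.1376


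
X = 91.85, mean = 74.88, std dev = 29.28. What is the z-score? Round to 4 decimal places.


z = (X - mu) / sigma
X - mu = 91.85 - 74.88 = 16.97
z = 16.97 / 29.28 = 1697/2928 ≈ 0.579577

0.5796


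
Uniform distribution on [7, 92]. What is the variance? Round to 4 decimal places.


Var = (b-a)^2 / 12
(b-a)^2 = (92 - 7)^2 = 7225
Var = 7225/12 ≈ 602.083333

602.0833


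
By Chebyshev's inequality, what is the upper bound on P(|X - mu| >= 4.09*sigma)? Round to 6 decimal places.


P <= 1/k^2
k^2 = 4.09^2 = 16.7281
1/k^2 = 1 / 16.7281 ≈ 0.05977965

0.059780


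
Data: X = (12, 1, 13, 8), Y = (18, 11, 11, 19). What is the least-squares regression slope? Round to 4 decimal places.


b = sum((xi-xbar)(yi-ybar)) / sum((xi-xbar)^2)
n = 4, xbar = 34/4 = 8.5, ybar = 59/4 = 14.75
Sxy = sum((xi-xbar)(yi-ybar)) = 20.5
Sxx = sum((xi-xbar)^2) = 89
b = Sxy / Sxx = 41/178 ≈ 0.230337

0.2303


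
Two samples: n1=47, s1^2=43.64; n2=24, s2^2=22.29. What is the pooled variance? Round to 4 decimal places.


sp^2 = ((n1-1)*s1^2 + (n2-1)*s2^2)/(n1+n2-2)
(n1-1)*s1^2 = 46 * 43.64 = 2007.44
(n2-1)*s2^2 = 23 * 22.29 = 512.67
numerator = 2007.44 + 512.67 = 2520.11
n1+n2-2 = 69
sp^2 = 2520.11 / 69 = 10957/300 ≈ 36.523333

36.5233


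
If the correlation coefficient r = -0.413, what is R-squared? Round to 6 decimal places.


R^2 = r^2 = (-0.413)^2 = 0.170569

0.170569


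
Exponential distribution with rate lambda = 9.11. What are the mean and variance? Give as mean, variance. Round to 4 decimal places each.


mean = 1/lam, var = 1/lam^2
mean = 1 / 9.11 = 100/911 ≈ 0.109769
lam^2 = 9.11^2 = 82.9921
var = 1 / 82.9921 ≈ 0.012049

0.1098, 0.0120


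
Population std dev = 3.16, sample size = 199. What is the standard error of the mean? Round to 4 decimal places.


SE = sigma / sqrt(n)
sqrt(199) ≈ 14.106736
SE = 3.16 / 14.106736 ≈ 0.224006

0.2240


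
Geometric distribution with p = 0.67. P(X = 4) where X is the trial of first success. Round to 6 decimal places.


P = (1-p)^(k-1) * p
(1-p)^(k-1) = 0.33^3 = 0.035937
P = 0.035937 * 0.67 = 0.02407779

0.024078


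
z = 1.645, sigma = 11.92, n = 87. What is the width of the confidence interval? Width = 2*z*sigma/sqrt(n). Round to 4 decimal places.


width = 2*z*sigma/sqrt(n)
2*z*sigma = 2 * 1.645 * 11.92 = 39.2168
sqrt(87) ≈ 9.327379
width = 39.2168 / 9.327379 ≈ 4.204482

4.2045


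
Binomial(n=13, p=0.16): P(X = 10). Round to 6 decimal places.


P = C(n,k) * p^k * (1-p)^(n-k)
C(13,10) = 286
p^k = 0.16^10 ≈ 0.00000001099512
(1-p)^(n-k) = 0.84^3 = 0.592704
P = 286 * 0.00000001099512 * 0.592704 ≈ 0.000002

0.000002


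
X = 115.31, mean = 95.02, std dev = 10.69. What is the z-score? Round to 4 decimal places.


z = (X - mu) / sigma
X - mu = 115.31 - 95.02 = 20.29
z = 20.29 / 10.69 = 2029/1069 ≈ 1.898036

1.8980


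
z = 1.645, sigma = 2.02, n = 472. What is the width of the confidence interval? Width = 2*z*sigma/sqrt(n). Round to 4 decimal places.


width = 2*z*sigma/sqrt(n)
2*z*sigma = 2 * 1.645 * 2.02 = 6.6458
sqrt(472) ≈ 21.725561
width = 6.6458 / 21.725561 ≈ 0.305898

0.3059


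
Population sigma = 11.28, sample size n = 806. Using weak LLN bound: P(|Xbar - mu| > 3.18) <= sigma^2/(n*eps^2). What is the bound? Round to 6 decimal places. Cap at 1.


bound = min(1, sigma^2/(n*eps^2))
sigma^2 = 11.28^2 = 127.2384
n*eps^2 = 806 * 3.18^2 = 806 * 10.1124 = 8150.5944
sigma^2/(n*eps^2) = 127.2384 / 8150.5944 ≈ 0.01561094

0.015611


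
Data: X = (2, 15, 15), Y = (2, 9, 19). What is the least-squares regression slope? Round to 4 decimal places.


b = sum((xi-xbar)(yi-ybar)) / sum((xi-xbar)^2)
n = 3, xbar = 32/3 ≈ 10.666667, ybar = 30/3 = 10
Sxy = sum((xi-xbar)(yi-ybar)) = 104
Sxx = sum((xi-xbar)^2) = 338/3 ≈ 112.666667
b = Sxy / Sxx = 12/13 ≈ 0.923077

0.9231


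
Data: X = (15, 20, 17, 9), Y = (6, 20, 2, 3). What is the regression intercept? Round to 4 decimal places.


a = ybar - b*xbar, where b = sum((xi-xbar)(yi-ybar)) / sum((xi-xbar)^2)
n = 4, xbar = 61/4 = 15.25, ybar = 31/4 = 7.75
Sxy = sum((xi-xbar)(yi-ybar)) = 78.25
Sxx = sum((xi-xbar)^2) = 64.75
b = Sxy / Sxx = 313/259 ≈ 1.208494
a = 7.75 - 1.208494 * 15.25 = -2766/259 ≈ -10.679537

-10.6795


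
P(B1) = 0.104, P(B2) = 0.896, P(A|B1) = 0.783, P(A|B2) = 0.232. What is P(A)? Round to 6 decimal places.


P(A) = P(A|B1)*P(B1) + P(A|B2)*P(B2)
P(A|B1)*P(B1) = 0.783 * 0.104 = 0.081432
P(A|B2)*P(B2) = 0.232 * 0.896 = 0.207872
P(A) = 0.081432 + 0.207872 = 0.289304

0.289304


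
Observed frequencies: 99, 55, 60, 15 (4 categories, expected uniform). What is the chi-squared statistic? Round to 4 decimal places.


chi2 = sum((O-E)^2/E), E = total/4
total = 229, E = 229/4 = 57.25
(99 - 57.25)^2 / 57.25 = 1743.0625 / 57.25 = 27889/916 ≈ 30.446507
(55 - 57.25)^2 / 57.25 = 5.0625 / 57.25 = 81/916 ≈ 0.088428
(60 - 57.25)^2 / 57.25 = 7.5625 / 57.25 = 121/916 ≈ 0.132096
(15 - 57.25)^2 / 57.25 = 1785.0625 / 57.25 = 28561/916 ≈ 31.180131
chi2 = 14163/229 ≈ 61.847162

61.8472


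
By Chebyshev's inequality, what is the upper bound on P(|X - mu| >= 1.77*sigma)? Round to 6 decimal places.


P <= 1/k^2
k^2 = 1.77^2 = 3.1329
1/k^2 = 1 / 3.1329 ≈ 0.31919308

0.319193


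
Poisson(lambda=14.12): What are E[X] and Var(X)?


E[X] = Var(X) = lambda = 14.12

14.12, 14.12


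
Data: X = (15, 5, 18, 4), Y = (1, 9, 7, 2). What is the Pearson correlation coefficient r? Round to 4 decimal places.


r = sum((xi-xbar)(yi-ybar)) / sqrt(sum((xi-xbar)^2) * sum((yi-ybar)^2))
n = 4, xbar = 42/4 = 10.5, ybar = 19/4 = 4.75
Sxy = sum((xi-xbar)(yi-ybar)) = -5.5
Sxx = sum((xi-xbar)^2) = 149
Syy = sum((yi-ybar)^2) = 44.75
sqrt(Sxx*Syy) ≈ 81.656292
r = Sxy / sqrt(Sxx*Syy) = -5.5 / 81.656292 ≈ -0.067355

-0.0674


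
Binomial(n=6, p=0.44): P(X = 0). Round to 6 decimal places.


P = C(n,k) * p^k * (1-p)^(n-k)
C(6,0) = 1
p^k = 0.44^0 = 1
(1-p)^(n-k) = 0.56^6 ≈ 0.03084098
P = 1 * 1 * 0.03084098 ≈ 0.030841

0.030841


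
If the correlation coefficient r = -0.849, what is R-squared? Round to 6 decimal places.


R^2 = r^2 = (-0.849)^2 = 0.720801

0.720801


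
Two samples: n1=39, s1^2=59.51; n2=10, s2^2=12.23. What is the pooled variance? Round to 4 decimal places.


sp^2 = ((n1-1)*s1^2 + (n2-1)*s2^2)/(n1+n2-2)
(n1-1)*s1^2 = 38 * 59.51 = 2261.38
(n2-1)*s2^2 = 9 * 12.23 = 110.07
numerator = 2261.38 + 110.07 = 2371.45
n1+n2-2 = 47
sp^2 = 2371.45 / 47 = 47429/940 ≈ 50.456383

50.4564


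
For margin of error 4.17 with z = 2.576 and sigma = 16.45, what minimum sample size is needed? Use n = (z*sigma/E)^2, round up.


z*sigma/E = 2.576 * 16.45 / 4.17 ≈ 10.161918
(z*sigma/E)^2 ≈ 103.264587
round up: n = 104

104


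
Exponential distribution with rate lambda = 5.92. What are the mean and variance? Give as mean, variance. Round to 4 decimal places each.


mean = 1/lam, var = 1/lam^2
mean = 1 / 5.92 = 25/148 ≈ 0.168919
lam^2 = 5.92^2 = 35.0464
var = 1 / 35.0464 ≈ 0.028534

0.1689, 0.0285


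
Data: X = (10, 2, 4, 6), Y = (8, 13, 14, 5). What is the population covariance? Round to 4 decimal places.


Cov = (1/n)*sum((xi-xbar)(yi-ybar))
n = 4, xbar = 22/4 = 5.5, ybar = 40/4 = 10
sum((xi-xbar)(yi-ybar)) = -28
Cov = -28 / 4 = -7

-7.0000


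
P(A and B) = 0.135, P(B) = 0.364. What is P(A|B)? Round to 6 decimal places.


P(A|B) = P(A and B) / P(B) = 0.135 / 0.364 = 135/364 ≈ 0.37087912

0.370879


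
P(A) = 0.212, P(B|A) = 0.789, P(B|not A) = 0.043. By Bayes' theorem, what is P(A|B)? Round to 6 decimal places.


P(A|B) = P(B|A)*P(A) / P(B), P(B) = P(B|A)*P(A) + P(B|not A)*P(not A)
P(B|A)*P(A) = 0.789 * 0.212 = 0.167268
P(B|not A)*P(not A) = 0.043 * 0.788 = 0.033884
P(B) = 0.167268 + 0.033884 = 0.201152
P(A|B) = 0.167268 / 0.201152 ≈ 0.83155027

0.831550


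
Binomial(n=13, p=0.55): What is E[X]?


E[X] = n*p = 13 * 0.55 = 7.15

7.15


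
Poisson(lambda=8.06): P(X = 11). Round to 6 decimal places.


P = e^(-lam) * lam^k / k!
e^(-8.06) ≈ 0.0003159268
lam^k = 8.06^11 ≈ 9325786309.947575
k! = 11! = 39916800
P = 0.0003159268 * 9325786309.947575 / 39916800 ≈ 0.073810

0.073810


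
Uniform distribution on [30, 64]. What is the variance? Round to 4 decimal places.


Var = (b-a)^2 / 12
(b-a)^2 = (64 - 30)^2 = 1156
Var = 1156/12 ≈ 96.333333

96.3333


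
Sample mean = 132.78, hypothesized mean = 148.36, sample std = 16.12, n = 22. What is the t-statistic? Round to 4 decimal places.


t = (xbar - mu0) / (s/sqrt(n))
xbar - mu0 = 132.78 - 148.36 = -15.58
sqrt(22) ≈ 4.69041576
s/sqrt(n) = 16.12 / 4.69041576 ≈ 3.43679555
t = -15.58 / 3.43679555 ≈ -4.533293

-4.5333


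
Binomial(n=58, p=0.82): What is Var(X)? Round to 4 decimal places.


Var = n*p*(1-p) = 58 * 0.82 * 0.18 = 8.5608

8.5608


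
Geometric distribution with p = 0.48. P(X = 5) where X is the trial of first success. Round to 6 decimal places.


P = (1-p)^(k-1) * p
(1-p)^(k-1) = 0.52^4 = 0.07311616
P = 0.07311616 * 0.48 ≈ 0.03509576

0.035096


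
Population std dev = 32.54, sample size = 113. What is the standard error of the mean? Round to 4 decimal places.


SE = sigma / sqrt(n)
sqrt(113) ≈ 10.630146
SE = 32.54 / 10.630146 ≈ 3.061106

3.0611


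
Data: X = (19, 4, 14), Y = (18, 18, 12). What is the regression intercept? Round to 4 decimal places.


a = ybar - b*xbar, where b = sum((xi-xbar)(yi-ybar)) / sum((xi-xbar)^2)
n = 3, xbar = 37/3 ≈ 12.333333, ybar = 48/3 = 16
Sxy = sum((xi-xbar)(yi-ybar)) = -10
Sxx = sum((xi-xbar)^2) = 350/3 ≈ 116.666667
b = Sxy / Sxx = -3/35 ≈ -0.085714
a = 16 - (-0.085714) * 12.333333 = 597/35 ≈ 17.057143

17.0571


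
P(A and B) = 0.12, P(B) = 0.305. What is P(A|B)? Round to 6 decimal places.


P(A|B) = P(A and B) / P(B) = 0.12 / 0.305 = 24/61 ≈ 0.39344262

0.393443


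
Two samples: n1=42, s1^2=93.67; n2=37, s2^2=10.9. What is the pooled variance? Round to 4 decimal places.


sp^2 = ((n1-1)*s1^2 + (n2-1)*s2^2)/(n1+n2-2)
(n1-1)*s1^2 = 41 * 93.67 = 3840.47
(n2-1)*s2^2 = 36 * 10.9 = 392.4
numerator = 3840.47 + 392.4 = 4232.87
n1+n2-2 = 77
sp^2 = 4232.87 / 77 = 423287/7700 ≈ 54.972338

54.9723


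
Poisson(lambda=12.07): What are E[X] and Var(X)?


E[X] = Var(X) = lambda = 12.07

12.07, 12.07


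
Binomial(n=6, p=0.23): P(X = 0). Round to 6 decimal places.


P = C(n,k) * p^k * (1-p)^(n-k)
C(6,0) = 1
p^k = 0.23^0 = 1
(1-p)^(n-k) = 0.77^6 ≈ 0.2084224
P = 1 * 1 * 0.2084224 ≈ 0.208422

0.208422


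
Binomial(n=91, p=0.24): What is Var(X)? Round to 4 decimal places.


Var = n*p*(1-p) = 91 * 0.24 * 0.76 = 16.5984

16.5984


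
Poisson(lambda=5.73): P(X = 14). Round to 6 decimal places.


P = e^(-lam) * lam^k / k!
e^(-5.73) ≈ 0.003247077
lam^k = 5.73^14 ≈ 41130568049.708183
k! = 14! = 87178291200
P = 0.003247077 * 41130568049.708183 / 87178291200 ≈ 0.001532

0.001532


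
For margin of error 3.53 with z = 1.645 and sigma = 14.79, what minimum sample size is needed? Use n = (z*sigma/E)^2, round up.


z*sigma/E = 1.645 * 14.79 / 3.53 ≈ 6.892224
(z*sigma/E)^2 ≈ 47.502749
round up: n = 48

48


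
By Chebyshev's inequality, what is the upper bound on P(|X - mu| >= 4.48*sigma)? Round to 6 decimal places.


P <= 1/k^2
k^2 = 4.48^2 = 20.0704
1/k^2 = 1 / 20.0704 ≈ 0.04982462

0.049825


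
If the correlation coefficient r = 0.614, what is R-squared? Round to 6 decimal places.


R^2 = r^2 = (0.614)^2 = 0.376996

0.376996


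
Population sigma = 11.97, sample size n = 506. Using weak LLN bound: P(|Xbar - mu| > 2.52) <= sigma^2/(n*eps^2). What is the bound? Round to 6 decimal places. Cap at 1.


bound = min(1, sigma^2/(n*eps^2))
sigma^2 = 11.97^2 = 143.2809
n*eps^2 = 506 * 2.52^2 = 506 * 6.3504 = 3213.3024
sigma^2/(n*eps^2) = 143.2809 / 3213.3024 = 361/8096 ≈ 0.04458992

0.044590


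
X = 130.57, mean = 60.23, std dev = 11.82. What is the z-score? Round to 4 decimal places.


z = (X - mu) / sigma
X - mu = 130.57 - 60.23 = 70.34
z = 70.34 / 11.82 = 3517/591 ≈ 5.950931

5.9509


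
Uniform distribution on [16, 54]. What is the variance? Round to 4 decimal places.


Var = (b-a)^2 / 12
(b-a)^2 = (54 - 16)^2 = 1444
Var = 1444/12 ≈ 120.333333

120.3333


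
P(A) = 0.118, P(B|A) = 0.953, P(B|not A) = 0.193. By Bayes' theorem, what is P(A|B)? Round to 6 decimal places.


P(A|B) = P(B|A)*P(A) / P(B), P(B) = P(B|A)*P(A) + P(B|not A)*P(not A)
P(B|A)*P(A) = 0.953 * 0.118 = 0.112454
P(B|not A)*P(not A) = 0.193 * 0.882 = 0.170226
P(B) = 0.112454 + 0.170226 = 0.28268
P(A|B) = 0.112454 / 0.28268 ≈ 0.39781378

0.397814


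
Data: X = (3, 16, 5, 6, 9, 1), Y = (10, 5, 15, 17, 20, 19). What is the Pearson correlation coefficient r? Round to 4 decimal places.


r = sum((xi-xbar)(yi-ybar)) / sqrt(sum((xi-xbar)^2) * sum((yi-ybar)^2))
n = 6, xbar = 40/6 = 20/3 ≈ 6.666667, ybar = 86/6 = 43/3 ≈ 14.333333
Sxy = sum((xi-xbar)(yi-ybar)) = -262/3 ≈ -87.333333
Sxx = sum((xi-xbar)^2) = 424/3 ≈ 141.333333
Syy = sum((yi-ybar)^2) = 502/3 ≈ 167.333333
sqrt(Sxx*Syy) ≈ 153.784842
r = Sxy / sqrt(Sxx*Syy) = -87.333333 / 153.784842 ≈ -0.567893

-0.5679


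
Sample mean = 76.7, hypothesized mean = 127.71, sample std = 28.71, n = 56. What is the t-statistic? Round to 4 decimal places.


t = (xbar - mu0) / (s/sqrt(n))
xbar - mu0 = 76.7 - 127.71 = -51.01
sqrt(56) ≈ 7.48331477
s/sqrt(n) = 28.71 / 7.48331477 ≈ 3.83653513
t = -51.01 / 3.83653513 ≈ -13.295851

-13.2959


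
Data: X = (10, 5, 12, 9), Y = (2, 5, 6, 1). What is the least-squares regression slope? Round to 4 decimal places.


b = sum((xi-xbar)(yi-ybar)) / sum((xi-xbar)^2)
n = 4, xbar = 36/4 = 9, ybar = 14/4 = 3.5
Sxy = sum((xi-xbar)(yi-ybar)) = 0
Sxx = sum((xi-xbar)^2) = 26
b = Sxy / Sxx = 0

0.0000


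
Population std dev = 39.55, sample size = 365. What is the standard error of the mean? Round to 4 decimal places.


SE = sigma / sqrt(n)
sqrt(365) ≈ 19.104973
SE = 39.55 / 19.104973 ≈ 2.070142

2.0701


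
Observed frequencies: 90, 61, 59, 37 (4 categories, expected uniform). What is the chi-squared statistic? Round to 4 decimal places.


chi2 = sum((O-E)^2/E), E = total/4
total = 247, E = 247/4 = 61.75
(90 - 61.75)^2 / 61.75 = 798.0625 / 61.75 = 12769/988 ≈ 12.924089
(61 - 61.75)^2 / 61.75 = 0.5625 / 61.75 = 9/988 ≈ 0.009109
(59 - 61.75)^2 / 61.75 = 7.5625 / 61.75 = 121/988 ≈ 0.122470
(37 - 61.75)^2 / 61.75 = 612.5625 / 61.75 = 9801/988 ≈ 9.920040
chi2 = 5675/247 ≈ 22.975709

22.9757


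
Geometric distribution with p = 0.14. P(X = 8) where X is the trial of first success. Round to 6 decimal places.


P = (1-p)^(k-1) * p
(1-p)^(k-1) = 0.86^7 ≈ 0.3479278
P = 0.3479278 * 0.14 ≈ 0.04870990

0.048710


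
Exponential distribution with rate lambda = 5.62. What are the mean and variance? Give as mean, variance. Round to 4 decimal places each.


mean = 1/lam, var = 1/lam^2
mean = 1 / 5.62 = 50/281 ≈ 0.177936
lam^2 = 5.62^2 = 31.5844
var = 1 / 31.5844 ≈ 0.031661

0.1779, 0.0317


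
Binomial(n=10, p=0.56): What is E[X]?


E[X] = n*p = 10 * 0.56 = 5.6

5.6


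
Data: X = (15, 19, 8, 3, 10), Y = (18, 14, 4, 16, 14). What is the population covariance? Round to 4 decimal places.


Cov = (1/n)*sum((xi-xbar)(yi-ybar))
n = 5, xbar = 55/5 = 11, ybar = 66/5 = 13.2
sum((xi-xbar)(yi-ybar)) = 30
Cov = 30 / 5 = 6

6.0000


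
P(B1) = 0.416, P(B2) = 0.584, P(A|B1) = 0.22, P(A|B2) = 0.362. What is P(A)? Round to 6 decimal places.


P(A) = P(A|B1)*P(B1) + P(A|B2)*P(B2)
P(A|B1)*P(B1) = 0.22 * 0.416 = 0.09152
P(A|B2)*P(B2) = 0.362 * 0.584 = 0.211408
P(A) = 0.09152 + 0.211408 = 0.302928

0.302928


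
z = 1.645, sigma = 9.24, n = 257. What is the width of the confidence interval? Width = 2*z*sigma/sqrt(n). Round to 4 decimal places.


width = 2*z*sigma/sqrt(n)
2*z*sigma = 2 * 1.645 * 9.24 = 30.3996
sqrt(257) ≈ 16.031220
width = 30.3996 / 16.031220 ≈ 1.896275

1.8963


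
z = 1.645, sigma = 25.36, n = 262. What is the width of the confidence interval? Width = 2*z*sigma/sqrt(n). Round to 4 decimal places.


width = 2*z*sigma/sqrt(n)
2*z*sigma = 2 * 1.645 * 25.36 = 83.4344
sqrt(262) ≈ 16.186414
width = 83.4344 / 16.186414 ≈ 5.154594

5.1546


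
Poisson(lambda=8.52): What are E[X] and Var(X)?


E[X] = Var(X) = lambda = 8.52

8.52, 8.52


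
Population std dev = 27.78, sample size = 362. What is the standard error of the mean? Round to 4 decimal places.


SE = sigma / sqrt(n)
sqrt(362) ≈ 19.026298
SE = 27.78 / 19.026298 ≈ 1.460084

1.4601


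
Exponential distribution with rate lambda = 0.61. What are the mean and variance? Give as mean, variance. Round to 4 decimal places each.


mean = 1/lam, var = 1/lam^2
mean = 1 / 0.61 = 100/61 ≈ 1.639344
lam^2 = 0.61^2 = 0.3721
var = 1 / 0.3721 = 10000/3721 ≈ 2.687450

1.6393, 2.6874


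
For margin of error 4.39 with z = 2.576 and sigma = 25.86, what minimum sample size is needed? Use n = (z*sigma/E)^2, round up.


z*sigma/E = 2.576 * 25.86 / 4.39 ≈ 15.174342
(z*sigma/E)^2 ≈ 230.260646
round up: n = 231

231
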